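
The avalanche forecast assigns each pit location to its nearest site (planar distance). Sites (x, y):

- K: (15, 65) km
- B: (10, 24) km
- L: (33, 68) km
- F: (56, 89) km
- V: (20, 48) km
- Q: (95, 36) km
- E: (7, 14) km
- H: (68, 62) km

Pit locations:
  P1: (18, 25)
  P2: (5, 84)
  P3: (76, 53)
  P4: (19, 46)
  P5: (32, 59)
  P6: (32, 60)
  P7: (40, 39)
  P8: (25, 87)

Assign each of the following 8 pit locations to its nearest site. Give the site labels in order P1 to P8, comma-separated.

B, K, H, V, L, L, V, L

P1 → B (d²=65.00)
P2 → K (d²=461.00)
P3 → H (d²=145.00)
P4 → V (d²=5.00)
P5 → L (d²=82.00)
P6 → L (d²=65.00)
P7 → V (d²=481.00)
P8 → L (d²=425.00)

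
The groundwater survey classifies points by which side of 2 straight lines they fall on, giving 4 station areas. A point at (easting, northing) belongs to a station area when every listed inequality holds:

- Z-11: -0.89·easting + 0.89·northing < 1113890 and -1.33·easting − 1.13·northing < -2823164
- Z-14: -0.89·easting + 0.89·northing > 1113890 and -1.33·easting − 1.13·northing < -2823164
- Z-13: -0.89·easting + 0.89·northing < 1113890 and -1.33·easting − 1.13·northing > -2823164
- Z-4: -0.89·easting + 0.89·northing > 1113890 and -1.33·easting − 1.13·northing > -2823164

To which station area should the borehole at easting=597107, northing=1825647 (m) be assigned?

Z-11

-0.89·597107 + 0.89·1825647 = 1093400.600, which is < 1113890
-1.33·597107 − 1.13·1825647 = -2857133.420, which is < -2823164
This sign pattern matches Z-11.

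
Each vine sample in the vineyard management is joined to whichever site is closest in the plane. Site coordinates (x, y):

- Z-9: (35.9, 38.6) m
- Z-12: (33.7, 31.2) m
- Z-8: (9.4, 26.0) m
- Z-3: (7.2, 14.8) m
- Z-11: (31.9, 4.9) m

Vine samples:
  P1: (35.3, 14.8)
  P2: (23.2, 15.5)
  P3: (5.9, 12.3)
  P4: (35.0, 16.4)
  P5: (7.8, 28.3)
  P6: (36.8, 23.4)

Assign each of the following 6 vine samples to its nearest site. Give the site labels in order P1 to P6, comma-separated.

Z-11, Z-11, Z-3, Z-11, Z-8, Z-12

P1 → Z-11 (d²=109.57)
P2 → Z-11 (d²=188.05)
P3 → Z-3 (d²=7.94)
P4 → Z-11 (d²=141.86)
P5 → Z-8 (d²=7.85)
P6 → Z-12 (d²=70.45)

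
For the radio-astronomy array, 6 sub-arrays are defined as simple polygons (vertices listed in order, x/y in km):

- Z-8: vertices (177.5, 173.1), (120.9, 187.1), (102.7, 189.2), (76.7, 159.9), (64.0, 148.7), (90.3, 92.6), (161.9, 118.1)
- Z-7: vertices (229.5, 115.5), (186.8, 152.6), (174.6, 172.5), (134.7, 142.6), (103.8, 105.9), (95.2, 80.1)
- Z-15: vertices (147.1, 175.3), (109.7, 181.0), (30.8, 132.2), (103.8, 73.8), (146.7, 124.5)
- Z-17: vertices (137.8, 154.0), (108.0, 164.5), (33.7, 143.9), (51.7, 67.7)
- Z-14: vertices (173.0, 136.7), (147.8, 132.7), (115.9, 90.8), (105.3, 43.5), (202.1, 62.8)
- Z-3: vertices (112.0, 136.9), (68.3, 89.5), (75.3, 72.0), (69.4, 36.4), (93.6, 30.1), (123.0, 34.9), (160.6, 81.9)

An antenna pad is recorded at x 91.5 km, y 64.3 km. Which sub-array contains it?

Cast a ray rightward from (91.5, 64.3). For each polygon, the edges (by vertex number in listed order) whose endpoints lie on opposite sides of y = 64.3, where each meets that height, and whether that is right or left of the point:
Z-8: no edge straddles that height → 0 crossings.
Z-7: no edge straddles that height → 0 crossings.
Z-15: no edge straddles that height → 0 crossings.
Z-17: no edge straddles that height → 0 crossings.
Z-14: 3–4 at x≈109.96 (right), 5–1 at x≈201.51 (right) → 2 crossings.
Z-3: 3–4 at x≈74.02 (left), 6–7 at x≈146.52 (right) → 1 crossing.
Only Z-3 has an odd count, so the point is inside Z-3.

Z-3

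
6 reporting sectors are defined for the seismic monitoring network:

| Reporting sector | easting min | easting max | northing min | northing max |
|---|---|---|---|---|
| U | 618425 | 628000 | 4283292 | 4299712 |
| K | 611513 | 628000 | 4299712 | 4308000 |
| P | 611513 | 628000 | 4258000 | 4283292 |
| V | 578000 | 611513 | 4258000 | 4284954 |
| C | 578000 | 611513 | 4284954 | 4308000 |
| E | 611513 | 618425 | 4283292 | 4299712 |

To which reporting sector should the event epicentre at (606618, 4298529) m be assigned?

C

The point has easting = 606618 and northing = 4298529.
Only C satisfies 578000 ≤ easting ≤ 611513 and 4284954 ≤ northing ≤ 4308000.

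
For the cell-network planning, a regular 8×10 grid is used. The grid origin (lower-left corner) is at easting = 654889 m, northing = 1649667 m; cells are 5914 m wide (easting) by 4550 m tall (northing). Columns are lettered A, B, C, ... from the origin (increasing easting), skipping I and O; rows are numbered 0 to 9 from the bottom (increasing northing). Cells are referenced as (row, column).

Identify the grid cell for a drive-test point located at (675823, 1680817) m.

Column index: ⌊(675823 − 654889) / 5914⌋ = ⌊3.540⌋ = 3 → column D
Row offset from origin: ⌊(1680817 − 1649667) / 4550⌋ = ⌊6.846⌋ = 6 → row 6

(6, D)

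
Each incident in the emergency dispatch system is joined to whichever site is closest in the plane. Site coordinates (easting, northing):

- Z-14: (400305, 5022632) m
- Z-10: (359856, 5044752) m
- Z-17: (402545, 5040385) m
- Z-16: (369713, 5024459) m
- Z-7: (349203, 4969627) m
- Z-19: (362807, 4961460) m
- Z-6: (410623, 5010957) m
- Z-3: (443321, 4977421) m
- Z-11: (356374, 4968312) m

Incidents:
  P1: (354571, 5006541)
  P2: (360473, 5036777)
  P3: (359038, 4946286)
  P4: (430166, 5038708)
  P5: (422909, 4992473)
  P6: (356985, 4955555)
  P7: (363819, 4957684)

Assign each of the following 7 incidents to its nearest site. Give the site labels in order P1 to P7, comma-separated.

P1 → Z-16 (d²=550334888.00)
P2 → Z-10 (d²=63981314.00)
P3 → Z-19 (d²=244455637.00)
P4 → Z-17 (d²=765731970.00)
P5 → Z-6 (d²=492604052.00)
P6 → Z-19 (d²=68764709.00)
P7 → Z-19 (d²=15282320.00)

Z-16, Z-10, Z-19, Z-17, Z-6, Z-19, Z-19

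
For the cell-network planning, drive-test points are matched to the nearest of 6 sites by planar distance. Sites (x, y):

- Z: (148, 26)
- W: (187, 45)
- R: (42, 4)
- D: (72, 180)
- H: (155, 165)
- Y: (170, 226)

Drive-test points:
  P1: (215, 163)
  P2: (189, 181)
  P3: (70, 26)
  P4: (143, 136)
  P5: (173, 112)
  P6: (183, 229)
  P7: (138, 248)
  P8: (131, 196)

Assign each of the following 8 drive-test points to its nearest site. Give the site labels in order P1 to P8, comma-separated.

P1 → H (d²=3604.00)
P2 → H (d²=1412.00)
P3 → R (d²=1268.00)
P4 → H (d²=985.00)
P5 → H (d²=3133.00)
P6 → Y (d²=178.00)
P7 → Y (d²=1508.00)
P8 → H (d²=1537.00)

H, H, R, H, H, Y, Y, H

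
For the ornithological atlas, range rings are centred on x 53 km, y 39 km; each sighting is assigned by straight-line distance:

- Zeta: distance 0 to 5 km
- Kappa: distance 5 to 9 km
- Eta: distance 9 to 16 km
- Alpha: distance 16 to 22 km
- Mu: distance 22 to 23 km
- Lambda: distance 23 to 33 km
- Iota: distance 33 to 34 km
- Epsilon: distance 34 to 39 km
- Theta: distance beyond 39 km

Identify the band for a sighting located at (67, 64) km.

Distance = √((67−53)² + (64−39)²) = √(196.000 + 625.000) = 28.653 km.
23 ≤ 28.653 < 33 → Lambda.

Lambda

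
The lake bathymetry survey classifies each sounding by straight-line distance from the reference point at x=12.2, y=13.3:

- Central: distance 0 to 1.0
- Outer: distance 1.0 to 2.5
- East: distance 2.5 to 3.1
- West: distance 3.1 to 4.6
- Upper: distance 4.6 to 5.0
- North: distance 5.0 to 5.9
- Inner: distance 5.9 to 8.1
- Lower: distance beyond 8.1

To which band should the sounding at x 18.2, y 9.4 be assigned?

Inner

Distance = √((18.2−12.2)² + (9.4−13.3)²) = √(36.000 + 15.210) = 7.156.
5.9 ≤ 7.156 < 8.1 → Inner.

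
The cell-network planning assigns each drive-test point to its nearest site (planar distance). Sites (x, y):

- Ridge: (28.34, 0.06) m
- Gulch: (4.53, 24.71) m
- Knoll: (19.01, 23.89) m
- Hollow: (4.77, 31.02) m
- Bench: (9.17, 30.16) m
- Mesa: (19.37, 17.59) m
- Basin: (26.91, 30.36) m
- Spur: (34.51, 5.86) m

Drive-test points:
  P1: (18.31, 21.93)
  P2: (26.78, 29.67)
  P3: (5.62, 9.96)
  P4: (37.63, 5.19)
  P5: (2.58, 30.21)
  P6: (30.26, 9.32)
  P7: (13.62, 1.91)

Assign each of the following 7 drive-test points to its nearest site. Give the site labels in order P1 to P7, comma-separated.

Knoll, Basin, Gulch, Spur, Hollow, Spur, Ridge

P1 → Knoll (d²=4.33)
P2 → Basin (d²=0.49)
P3 → Gulch (d²=218.75)
P4 → Spur (d²=10.18)
P5 → Hollow (d²=5.45)
P6 → Spur (d²=30.03)
P7 → Ridge (d²=220.10)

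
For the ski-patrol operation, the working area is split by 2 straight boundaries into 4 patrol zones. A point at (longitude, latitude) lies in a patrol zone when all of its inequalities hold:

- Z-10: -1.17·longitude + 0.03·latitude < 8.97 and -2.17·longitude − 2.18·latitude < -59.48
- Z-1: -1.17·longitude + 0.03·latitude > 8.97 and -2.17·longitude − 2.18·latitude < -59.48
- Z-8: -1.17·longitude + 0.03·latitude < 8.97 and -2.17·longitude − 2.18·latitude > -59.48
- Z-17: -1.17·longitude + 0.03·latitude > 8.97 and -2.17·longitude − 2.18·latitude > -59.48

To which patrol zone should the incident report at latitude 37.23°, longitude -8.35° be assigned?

Z-1

-1.17·-8.35 + 0.03·37.23 = 10.886, which is > 8.97
-2.17·-8.35 − 2.18·37.23 = -63.042, which is < -59.48
This sign pattern matches Z-1.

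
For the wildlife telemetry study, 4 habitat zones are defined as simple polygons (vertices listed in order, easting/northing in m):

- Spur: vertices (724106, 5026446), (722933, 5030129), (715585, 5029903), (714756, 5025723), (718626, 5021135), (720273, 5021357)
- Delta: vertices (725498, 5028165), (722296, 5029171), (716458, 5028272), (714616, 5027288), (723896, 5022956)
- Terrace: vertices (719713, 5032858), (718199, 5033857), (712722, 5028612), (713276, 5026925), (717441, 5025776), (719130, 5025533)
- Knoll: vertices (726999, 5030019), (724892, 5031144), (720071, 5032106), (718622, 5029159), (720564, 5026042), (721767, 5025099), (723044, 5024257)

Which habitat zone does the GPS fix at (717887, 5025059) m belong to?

Cast a ray rightward from (717887, 5025059). For each polygon, the edges (by vertex number in listed order) whose endpoints lie on opposite sides of northing = 5025059, where each meets that height, and whether that is right or left of the point:
Spur: 4–5 at easting≈715316.1 (left), 6–1 at easting≈723061.3 (right) → 1 crossing.
Delta: 4–5 at easting≈719391.0 (right), 5–1 at easting≈724542.8 (right) → 2 crossings.
Terrace: no edge straddles that height → 0 crossings.
Knoll: 6–7 at easting≈721827.7 (right), 7–1 at easting≈723594.5 (right) → 2 crossings.
Only Spur has an odd count, so the point is inside Spur.

Spur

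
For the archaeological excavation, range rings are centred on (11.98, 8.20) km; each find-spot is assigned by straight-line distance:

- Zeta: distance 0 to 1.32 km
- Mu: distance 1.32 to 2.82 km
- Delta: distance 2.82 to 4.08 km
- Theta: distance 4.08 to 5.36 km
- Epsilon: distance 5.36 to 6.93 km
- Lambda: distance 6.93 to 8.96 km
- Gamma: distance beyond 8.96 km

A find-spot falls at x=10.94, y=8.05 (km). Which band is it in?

Distance = √((10.94−11.98)² + (8.05−8.20)²) = √(1.082 + 0.022) = 1.051 km.
0 ≤ 1.051 < 1.32 → Zeta.

Zeta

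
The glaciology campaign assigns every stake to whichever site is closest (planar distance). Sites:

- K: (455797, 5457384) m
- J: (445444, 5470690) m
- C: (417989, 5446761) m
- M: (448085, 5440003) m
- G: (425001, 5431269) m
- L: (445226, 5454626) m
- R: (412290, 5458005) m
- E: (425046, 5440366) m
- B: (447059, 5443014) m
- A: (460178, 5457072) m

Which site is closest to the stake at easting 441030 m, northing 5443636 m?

B

Squared distances to each site:
K: 407071793.000; J: 751402312.000; C: 540653306.000; M: 62971714.000; G: 409871530.000; L: 138386516.000; R: 1032455761.000; E: 266181156.000; B: 36735725.000; A: 547172000.000.
Minimum at B.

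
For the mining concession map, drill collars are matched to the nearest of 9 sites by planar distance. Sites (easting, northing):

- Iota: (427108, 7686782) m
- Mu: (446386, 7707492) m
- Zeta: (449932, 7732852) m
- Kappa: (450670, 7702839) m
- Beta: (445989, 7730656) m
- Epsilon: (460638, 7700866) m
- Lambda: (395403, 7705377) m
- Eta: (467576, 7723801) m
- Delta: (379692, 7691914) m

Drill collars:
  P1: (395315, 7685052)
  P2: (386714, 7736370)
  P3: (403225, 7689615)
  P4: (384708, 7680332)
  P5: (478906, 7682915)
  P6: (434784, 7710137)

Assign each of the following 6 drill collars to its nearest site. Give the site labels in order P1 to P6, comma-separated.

P1 → Delta (d²=291165173.00)
P2 → Lambda (d²=1036064770.00)
P3 → Lambda (d²=309624328.00)
P4 → Delta (d²=159302980.00)
P5 → Epsilon (d²=655958225.00)
P6 → Mu (d²=141602429.00)

Delta, Lambda, Lambda, Delta, Epsilon, Mu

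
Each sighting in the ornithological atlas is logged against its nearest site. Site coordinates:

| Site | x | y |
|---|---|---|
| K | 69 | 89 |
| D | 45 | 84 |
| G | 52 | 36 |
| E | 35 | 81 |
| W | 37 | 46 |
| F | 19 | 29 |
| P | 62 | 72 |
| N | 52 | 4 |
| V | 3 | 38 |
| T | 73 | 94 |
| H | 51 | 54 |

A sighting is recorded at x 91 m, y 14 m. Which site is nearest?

N

Squared distances to each site:
K: 6109.000; D: 7016.000; G: 2005.000; E: 7625.000; W: 3940.000; F: 5409.000; P: 4205.000; N: 1621.000; V: 8320.000; T: 6724.000; H: 3200.000.
Minimum at N.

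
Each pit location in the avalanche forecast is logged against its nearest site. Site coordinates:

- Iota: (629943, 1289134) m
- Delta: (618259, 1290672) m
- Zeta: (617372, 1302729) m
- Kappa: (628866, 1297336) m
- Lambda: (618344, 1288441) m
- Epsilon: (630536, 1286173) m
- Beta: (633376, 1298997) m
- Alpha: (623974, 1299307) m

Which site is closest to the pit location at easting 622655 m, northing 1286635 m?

Squared distances to each site:
Iota: 59359945.000; Delta: 35622185.000; Zeta: 286926925.000; Kappa: 153087922.000; Lambda: 21846357.000; Epsilon: 62323605.000; Beta: 267758885.000; Alpha: 162319345.000.
Minimum at Lambda.

Lambda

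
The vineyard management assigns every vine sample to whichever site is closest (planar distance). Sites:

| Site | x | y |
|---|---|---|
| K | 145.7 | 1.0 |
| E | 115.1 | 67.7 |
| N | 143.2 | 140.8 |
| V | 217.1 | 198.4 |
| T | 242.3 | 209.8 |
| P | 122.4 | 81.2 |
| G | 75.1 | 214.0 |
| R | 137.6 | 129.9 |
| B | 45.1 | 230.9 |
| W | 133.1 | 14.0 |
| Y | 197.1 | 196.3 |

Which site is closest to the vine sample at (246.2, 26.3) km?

Squared distances to each site:
K: 10740.340; E: 18901.170; N: 23719.250; V: 30465.220; T: 33687.460; P: 18340.450; G: 64506.500; R: 22526.920; B: 82302.370; W: 12942.900; Y: 31310.810.
Minimum at K.

K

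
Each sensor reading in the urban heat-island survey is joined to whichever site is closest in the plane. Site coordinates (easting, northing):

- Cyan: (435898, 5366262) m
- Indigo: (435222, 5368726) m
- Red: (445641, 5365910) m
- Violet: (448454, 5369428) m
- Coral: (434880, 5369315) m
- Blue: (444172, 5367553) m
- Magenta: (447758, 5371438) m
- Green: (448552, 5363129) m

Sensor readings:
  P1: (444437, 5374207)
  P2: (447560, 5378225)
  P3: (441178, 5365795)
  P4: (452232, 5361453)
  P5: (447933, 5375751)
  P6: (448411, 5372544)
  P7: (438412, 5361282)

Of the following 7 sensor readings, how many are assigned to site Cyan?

1

P1 → Magenta
P2 → Magenta
P3 → Blue
P4 → Green
P5 → Magenta
P6 → Magenta
P7 → Cyan
1 of the 7 goes to Cyan.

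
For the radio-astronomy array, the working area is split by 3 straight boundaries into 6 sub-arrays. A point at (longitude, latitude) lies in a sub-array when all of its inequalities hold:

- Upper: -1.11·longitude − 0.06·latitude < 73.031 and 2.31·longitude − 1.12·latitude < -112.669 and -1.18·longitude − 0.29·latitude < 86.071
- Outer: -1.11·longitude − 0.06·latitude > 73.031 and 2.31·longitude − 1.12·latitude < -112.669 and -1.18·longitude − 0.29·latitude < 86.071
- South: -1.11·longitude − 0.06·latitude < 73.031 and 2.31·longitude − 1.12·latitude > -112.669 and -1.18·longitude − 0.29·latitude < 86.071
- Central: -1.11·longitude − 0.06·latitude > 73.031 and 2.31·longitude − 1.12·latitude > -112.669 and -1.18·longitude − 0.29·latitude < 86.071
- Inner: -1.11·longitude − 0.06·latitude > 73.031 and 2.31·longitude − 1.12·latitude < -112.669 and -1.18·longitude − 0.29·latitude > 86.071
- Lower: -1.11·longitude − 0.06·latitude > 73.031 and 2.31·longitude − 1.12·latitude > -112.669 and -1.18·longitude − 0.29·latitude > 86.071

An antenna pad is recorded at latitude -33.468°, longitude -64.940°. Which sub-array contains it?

Lower

-1.11·-64.940 − 0.06·-33.468 = 74.091, which is > 73.031
2.31·-64.940 − 1.12·-33.468 = -112.527, which is > -112.669
-1.18·-64.940 − 0.29·-33.468 = 86.335, which is > 86.071
This sign pattern matches Lower.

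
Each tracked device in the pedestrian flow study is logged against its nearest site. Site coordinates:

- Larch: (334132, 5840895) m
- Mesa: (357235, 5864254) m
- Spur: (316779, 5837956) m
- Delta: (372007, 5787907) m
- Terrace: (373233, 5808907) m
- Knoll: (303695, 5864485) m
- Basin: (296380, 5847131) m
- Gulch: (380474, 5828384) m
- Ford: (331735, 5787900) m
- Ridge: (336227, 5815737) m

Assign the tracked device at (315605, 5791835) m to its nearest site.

Squared distances to each site:
Larch: 2750133329.000; Mesa: 6977568461.000; Spur: 2128524917.000; Delta: 3196614788.000; Terrace: 3612439568.000; Knoll: 5419870600.000; Basin: 3427248241.000; Gulch: 5543816562.000; Ford: 275661125.000; Ridge: 996572488.000.
Minimum at Ford.

Ford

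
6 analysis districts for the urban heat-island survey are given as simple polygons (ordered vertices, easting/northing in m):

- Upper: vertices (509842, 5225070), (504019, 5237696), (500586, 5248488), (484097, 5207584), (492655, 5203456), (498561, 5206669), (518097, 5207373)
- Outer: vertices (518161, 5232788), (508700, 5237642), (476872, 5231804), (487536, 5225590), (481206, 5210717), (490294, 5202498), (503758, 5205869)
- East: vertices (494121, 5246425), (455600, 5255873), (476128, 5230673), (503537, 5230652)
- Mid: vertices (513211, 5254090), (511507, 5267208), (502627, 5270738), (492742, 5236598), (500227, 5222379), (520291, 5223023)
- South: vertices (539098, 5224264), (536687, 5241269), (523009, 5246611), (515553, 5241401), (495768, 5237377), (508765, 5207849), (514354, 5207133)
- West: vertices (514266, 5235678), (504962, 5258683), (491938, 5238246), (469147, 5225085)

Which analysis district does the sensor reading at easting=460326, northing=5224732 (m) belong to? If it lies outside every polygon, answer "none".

Cast a ray rightward from (460326, 5224732). For each polygon, the edges (by vertex number in listed order) whose endpoints lie on opposite sides of northing = 5224732, where each meets that height, and whether that is right or left of the point:
Upper: 3–4 at easting≈491009.6 (right), 7–1 at easting≈509999.7 (right) → 2 crossings.
Outer: 4–5 at easting≈487170.8 (right), 7–1 at easting≈513850.6 (right) → 2 crossings.
East: no edge straddles that height → 0 crossings.
Mid: 4–5 at easting≈498988.4 (right), 6–1 at easting≈519901.5 (right) → 2 crossings.
South: 1–2 at easting≈539031.6 (right), 5–6 at easting≈501333.8 (right) → 2 crossings.
West: no edge straddles that height → 0 crossings.
All counts are even, so the point lies outside every listed polygon.

none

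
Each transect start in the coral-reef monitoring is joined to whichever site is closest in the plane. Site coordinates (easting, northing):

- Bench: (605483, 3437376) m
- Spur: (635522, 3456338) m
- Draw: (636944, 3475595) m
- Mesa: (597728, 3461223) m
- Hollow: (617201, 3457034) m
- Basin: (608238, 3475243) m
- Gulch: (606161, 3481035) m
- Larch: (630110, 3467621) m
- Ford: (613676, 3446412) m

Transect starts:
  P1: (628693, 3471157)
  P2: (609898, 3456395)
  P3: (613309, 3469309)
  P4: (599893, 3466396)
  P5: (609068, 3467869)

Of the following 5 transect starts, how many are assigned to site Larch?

1

P1 → Larch
P2 → Hollow
P3 → Basin
P4 → Mesa
P5 → Basin
1 of the 5 goes to Larch.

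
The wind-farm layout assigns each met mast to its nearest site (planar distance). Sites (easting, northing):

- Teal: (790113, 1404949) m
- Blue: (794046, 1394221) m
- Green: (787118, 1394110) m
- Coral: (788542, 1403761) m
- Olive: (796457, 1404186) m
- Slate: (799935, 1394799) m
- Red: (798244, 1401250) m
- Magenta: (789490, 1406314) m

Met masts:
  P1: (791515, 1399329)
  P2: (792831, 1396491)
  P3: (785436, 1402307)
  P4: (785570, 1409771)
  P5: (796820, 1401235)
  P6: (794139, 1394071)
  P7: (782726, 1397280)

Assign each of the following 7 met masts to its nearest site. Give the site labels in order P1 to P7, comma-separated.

Coral, Blue, Coral, Magenta, Red, Blue, Green

P1 → Coral (d²=28481353.00)
P2 → Blue (d²=6629125.00)
P3 → Coral (d²=11761352.00)
P4 → Magenta (d²=27317249.00)
P5 → Red (d²=2028001.00)
P6 → Blue (d²=31149.00)
P7 → Green (d²=29338564.00)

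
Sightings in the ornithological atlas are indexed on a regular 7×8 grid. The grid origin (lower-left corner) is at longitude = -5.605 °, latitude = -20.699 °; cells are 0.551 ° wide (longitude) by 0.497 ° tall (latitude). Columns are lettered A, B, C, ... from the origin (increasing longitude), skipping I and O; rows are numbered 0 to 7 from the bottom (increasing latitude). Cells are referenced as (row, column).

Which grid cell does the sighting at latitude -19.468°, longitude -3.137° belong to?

(2, E)

Column index: ⌊(-3.137 − -5.605) / 0.551⌋ = ⌊4.479⌋ = 4 → column E
Row offset from origin: ⌊(-19.468 − -20.699) / 0.497⌋ = ⌊2.477⌋ = 2 → row 2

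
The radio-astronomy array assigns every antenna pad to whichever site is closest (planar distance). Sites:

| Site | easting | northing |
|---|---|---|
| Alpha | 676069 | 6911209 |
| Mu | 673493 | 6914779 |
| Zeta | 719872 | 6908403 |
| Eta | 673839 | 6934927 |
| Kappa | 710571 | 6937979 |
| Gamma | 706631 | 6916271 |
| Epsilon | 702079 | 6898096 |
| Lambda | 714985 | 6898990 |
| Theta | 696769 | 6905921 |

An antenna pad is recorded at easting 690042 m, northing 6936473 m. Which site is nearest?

Squared distances to each site:
Alpha: 833514425.000; Mu: 744499037.000; Zeta: 1677753800.000; Eta: 264927325.000; Kappa: 423707877.000; Gamma: 683315725.000; Epsilon: 1617683498.000; Lambda: 2027128538.000; Theta: 978677233.000.
Minimum at Eta.

Eta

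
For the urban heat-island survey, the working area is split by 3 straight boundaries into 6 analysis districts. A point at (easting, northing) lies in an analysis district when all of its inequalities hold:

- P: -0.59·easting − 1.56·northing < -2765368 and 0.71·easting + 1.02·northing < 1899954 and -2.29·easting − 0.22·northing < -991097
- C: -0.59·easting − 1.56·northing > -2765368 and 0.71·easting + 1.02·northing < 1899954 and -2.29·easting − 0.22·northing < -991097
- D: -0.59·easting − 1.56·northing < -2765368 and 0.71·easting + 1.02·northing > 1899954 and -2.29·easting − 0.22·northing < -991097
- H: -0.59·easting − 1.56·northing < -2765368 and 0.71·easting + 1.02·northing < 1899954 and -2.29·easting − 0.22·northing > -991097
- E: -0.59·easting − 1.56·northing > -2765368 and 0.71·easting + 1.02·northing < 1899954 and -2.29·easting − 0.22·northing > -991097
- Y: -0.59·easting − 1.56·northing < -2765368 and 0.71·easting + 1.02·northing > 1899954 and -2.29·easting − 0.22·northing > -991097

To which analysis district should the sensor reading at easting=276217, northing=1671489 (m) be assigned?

-0.59·276217 − 1.56·1671489 = -2770490.870, which is < -2765368
0.71·276217 + 1.02·1671489 = 1901032.850, which is > 1899954
-2.29·276217 − 0.22·1671489 = -1000264.510, which is < -991097
This sign pattern matches D.

D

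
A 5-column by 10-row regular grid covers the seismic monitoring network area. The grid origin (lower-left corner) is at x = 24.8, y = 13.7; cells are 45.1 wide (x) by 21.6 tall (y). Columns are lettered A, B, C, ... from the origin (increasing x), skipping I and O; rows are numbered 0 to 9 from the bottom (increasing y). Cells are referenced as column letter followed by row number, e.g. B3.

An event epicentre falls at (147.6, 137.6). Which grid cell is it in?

Column index: ⌊(147.6 − 24.8) / 45.1⌋ = ⌊2.723⌋ = 2 → column C
Row offset from origin: ⌊(137.6 − 13.7) / 21.6⌋ = ⌊5.736⌋ = 5 → row 5

C5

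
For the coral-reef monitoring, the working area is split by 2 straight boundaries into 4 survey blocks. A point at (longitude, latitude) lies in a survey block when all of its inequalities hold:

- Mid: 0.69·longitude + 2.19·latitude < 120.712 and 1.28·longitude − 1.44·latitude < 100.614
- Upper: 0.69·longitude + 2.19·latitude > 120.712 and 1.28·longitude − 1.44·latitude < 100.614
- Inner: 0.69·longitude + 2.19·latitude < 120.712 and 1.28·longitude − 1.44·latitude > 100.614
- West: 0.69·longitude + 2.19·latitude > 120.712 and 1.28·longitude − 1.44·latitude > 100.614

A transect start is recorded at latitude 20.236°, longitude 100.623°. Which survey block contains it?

0.69·100.623 + 2.19·20.236 = 113.747, which is < 120.712
1.28·100.623 − 1.44·20.236 = 99.658, which is < 100.614
This sign pattern matches Mid.

Mid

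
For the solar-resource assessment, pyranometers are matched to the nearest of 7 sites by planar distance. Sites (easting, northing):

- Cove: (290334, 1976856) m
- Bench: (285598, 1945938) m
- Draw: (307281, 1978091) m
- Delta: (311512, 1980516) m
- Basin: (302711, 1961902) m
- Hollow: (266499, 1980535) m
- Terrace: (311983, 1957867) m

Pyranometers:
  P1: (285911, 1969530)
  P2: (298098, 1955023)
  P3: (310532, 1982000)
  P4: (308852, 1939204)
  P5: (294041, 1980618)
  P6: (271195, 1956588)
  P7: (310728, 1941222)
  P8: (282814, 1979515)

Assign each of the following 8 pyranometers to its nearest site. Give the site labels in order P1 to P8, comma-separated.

P1 → Cove (d²=73233205.00)
P2 → Basin (d²=68600410.00)
P3 → Delta (d²=3162656.00)
P4 → Terrace (d²=358110730.00)
P5 → Cove (d²=27894493.00)
P6 → Bench (d²=320868909.00)
P7 → Terrace (d²=278631050.00)
P8 → Cove (d²=63620681.00)

Cove, Basin, Delta, Terrace, Cove, Bench, Terrace, Cove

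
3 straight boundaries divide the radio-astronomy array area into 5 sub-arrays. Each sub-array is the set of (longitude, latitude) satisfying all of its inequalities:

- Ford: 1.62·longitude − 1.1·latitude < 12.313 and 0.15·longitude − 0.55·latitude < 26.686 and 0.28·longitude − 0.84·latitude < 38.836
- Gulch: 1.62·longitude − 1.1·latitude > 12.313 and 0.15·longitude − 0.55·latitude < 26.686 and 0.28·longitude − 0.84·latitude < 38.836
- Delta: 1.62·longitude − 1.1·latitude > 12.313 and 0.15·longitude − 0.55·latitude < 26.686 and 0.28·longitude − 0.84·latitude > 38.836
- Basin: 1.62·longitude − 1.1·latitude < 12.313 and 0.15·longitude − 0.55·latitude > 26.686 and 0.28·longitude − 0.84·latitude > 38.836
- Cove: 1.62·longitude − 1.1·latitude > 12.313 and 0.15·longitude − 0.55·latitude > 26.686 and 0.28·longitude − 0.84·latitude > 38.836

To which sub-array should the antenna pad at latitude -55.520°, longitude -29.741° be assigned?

1.62·-29.741 − 1.1·-55.520 = 12.892, which is > 12.313
0.15·-29.741 − 0.55·-55.520 = 26.075, which is < 26.686
0.28·-29.741 − 0.84·-55.520 = 38.309, which is < 38.836
This sign pattern matches Gulch.

Gulch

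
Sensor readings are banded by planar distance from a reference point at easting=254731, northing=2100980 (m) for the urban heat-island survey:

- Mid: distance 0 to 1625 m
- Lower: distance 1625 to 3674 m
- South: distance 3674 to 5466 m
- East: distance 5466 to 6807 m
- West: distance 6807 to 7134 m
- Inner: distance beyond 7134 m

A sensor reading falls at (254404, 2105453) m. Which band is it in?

South

Distance = √((254404−254731)² + (2105453−2100980)²) = √(106929.000 + 20007729.000) = 4484.937 m.
3674 ≤ 4484.937 < 5466 → South.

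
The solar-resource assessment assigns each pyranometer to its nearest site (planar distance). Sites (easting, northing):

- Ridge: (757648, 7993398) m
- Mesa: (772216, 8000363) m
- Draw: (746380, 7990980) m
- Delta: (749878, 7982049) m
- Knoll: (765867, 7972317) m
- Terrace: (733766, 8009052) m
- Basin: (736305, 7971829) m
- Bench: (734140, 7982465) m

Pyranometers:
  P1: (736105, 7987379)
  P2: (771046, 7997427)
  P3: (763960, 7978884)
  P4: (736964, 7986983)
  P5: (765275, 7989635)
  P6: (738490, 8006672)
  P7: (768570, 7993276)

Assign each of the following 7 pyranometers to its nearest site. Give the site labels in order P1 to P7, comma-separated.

P1 → Bench (d²=28008621.00)
P2 → Mesa (d²=9988996.00)
P3 → Knoll (d²=46762138.00)
P4 → Bench (d²=28387300.00)
P5 → Ridge (d²=72331298.00)
P6 → Terrace (d²=27980576.00)
P7 → Mesa (d²=63518885.00)

Bench, Mesa, Knoll, Bench, Ridge, Terrace, Mesa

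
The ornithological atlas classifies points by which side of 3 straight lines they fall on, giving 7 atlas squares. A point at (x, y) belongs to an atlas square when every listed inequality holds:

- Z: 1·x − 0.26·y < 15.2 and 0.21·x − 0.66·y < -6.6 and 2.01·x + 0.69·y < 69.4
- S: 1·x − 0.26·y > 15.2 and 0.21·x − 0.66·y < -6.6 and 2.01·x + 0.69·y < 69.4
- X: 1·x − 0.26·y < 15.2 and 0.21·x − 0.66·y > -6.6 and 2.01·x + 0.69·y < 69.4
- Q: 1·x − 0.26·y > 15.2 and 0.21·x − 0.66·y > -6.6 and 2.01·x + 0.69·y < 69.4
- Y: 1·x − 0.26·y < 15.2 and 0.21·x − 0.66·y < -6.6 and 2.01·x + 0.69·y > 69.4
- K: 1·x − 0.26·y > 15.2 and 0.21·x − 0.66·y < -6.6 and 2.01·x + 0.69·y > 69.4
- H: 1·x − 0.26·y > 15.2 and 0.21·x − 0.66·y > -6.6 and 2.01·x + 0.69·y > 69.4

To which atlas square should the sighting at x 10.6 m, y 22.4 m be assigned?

Z

1·10.6 − 0.26·22.4 = 4.776, which is < 15.2
0.21·10.6 − 0.66·22.4 = -12.558, which is < -6.6
2.01·10.6 + 0.69·22.4 = 36.762, which is < 69.4
This sign pattern matches Z.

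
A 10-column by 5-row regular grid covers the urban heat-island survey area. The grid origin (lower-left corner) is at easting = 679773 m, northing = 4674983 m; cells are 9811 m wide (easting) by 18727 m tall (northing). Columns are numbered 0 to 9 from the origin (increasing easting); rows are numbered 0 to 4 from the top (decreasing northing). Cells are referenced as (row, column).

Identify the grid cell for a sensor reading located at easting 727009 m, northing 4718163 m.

(2, 4)

Column index: ⌊(727009 − 679773) / 9811⌋ = ⌊4.815⌋ = 4
Row offset from origin: ⌊(4718163 − 4674983) / 18727⌋ = ⌊2.306⌋ = 2 → row 2 (counted from top)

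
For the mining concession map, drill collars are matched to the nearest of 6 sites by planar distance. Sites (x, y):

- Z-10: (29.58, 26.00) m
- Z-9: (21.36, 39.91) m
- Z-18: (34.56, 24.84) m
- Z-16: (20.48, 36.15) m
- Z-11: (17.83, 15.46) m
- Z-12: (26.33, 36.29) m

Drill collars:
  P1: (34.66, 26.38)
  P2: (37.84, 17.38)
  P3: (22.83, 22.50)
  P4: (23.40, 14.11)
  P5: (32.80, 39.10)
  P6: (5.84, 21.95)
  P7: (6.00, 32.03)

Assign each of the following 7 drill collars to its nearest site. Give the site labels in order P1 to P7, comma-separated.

P1 → Z-18 (d²=2.38)
P2 → Z-18 (d²=66.41)
P3 → Z-10 (d²=57.81)
P4 → Z-11 (d²=32.85)
P5 → Z-12 (d²=49.76)
P6 → Z-11 (d²=185.88)
P7 → Z-16 (d²=226.64)

Z-18, Z-18, Z-10, Z-11, Z-12, Z-11, Z-16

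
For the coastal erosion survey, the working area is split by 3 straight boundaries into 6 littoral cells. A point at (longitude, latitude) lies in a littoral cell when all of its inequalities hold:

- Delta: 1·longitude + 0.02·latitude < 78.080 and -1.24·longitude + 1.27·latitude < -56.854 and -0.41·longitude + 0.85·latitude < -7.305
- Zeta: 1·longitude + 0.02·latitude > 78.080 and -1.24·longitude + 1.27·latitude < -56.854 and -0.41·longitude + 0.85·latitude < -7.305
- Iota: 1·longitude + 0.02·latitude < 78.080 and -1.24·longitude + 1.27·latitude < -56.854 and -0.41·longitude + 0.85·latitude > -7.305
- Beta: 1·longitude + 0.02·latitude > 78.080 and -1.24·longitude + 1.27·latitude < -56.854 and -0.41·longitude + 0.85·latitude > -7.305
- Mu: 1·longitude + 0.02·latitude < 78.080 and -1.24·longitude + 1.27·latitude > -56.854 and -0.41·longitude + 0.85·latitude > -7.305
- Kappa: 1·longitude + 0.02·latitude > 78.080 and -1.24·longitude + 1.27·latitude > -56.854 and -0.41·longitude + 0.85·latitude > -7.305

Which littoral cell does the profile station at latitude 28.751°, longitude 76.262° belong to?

Iota

1·76.262 + 0.02·28.751 = 76.837, which is < 78.080
-1.24·76.262 + 1.27·28.751 = -58.051, which is < -56.854
-0.41·76.262 + 0.85·28.751 = -6.829, which is > -7.305
This sign pattern matches Iota.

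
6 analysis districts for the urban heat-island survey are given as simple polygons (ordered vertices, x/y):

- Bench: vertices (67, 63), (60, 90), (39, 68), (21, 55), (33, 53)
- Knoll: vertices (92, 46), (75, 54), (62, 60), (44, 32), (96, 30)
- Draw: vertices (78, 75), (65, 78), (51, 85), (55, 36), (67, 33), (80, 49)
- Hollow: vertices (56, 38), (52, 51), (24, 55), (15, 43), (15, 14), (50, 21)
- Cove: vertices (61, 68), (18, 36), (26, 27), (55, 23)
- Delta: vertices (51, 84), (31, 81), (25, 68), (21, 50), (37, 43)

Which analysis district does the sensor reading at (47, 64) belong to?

Bench

Cast a ray rightward from (47, 64). For each polygon, the edges (by vertex number in listed order) whose endpoints lie on opposite sides of y = 64, where each meets that height, and whether that is right or left of the point:
Bench: 1–2 at x≈66.7 (right), 3–4 at x≈33.5 (left) → 1 crossing.
Knoll: no edge straddles that height → 0 crossings.
Draw: 3–4 at x≈52.7 (right), 6–1 at x≈78.8 (right) → 2 crossings.
Hollow: no edge straddles that height → 0 crossings.
Cove: 1–2 at x≈55.6 (right), 4–1 at x≈60.5 (right) → 2 crossings.
Delta: 3–4 at x≈24.1 (left), 5–1 at x≈44.2 (left) → 0 crossings.
Only Bench has an odd count, so the point is inside Bench.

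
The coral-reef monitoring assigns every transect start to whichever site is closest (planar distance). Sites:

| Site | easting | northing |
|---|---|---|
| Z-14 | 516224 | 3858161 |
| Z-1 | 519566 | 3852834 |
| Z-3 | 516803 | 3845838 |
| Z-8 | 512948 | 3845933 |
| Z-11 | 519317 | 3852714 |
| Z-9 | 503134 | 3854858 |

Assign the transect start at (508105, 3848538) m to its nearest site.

Squared distances to each site:
Z-14: 158520290.000; Z-1: 149810137.000; Z-3: 82945204.000; Z-8: 30240674.000; Z-11: 143147920.000; Z-9: 64653241.000.
Minimum at Z-8.

Z-8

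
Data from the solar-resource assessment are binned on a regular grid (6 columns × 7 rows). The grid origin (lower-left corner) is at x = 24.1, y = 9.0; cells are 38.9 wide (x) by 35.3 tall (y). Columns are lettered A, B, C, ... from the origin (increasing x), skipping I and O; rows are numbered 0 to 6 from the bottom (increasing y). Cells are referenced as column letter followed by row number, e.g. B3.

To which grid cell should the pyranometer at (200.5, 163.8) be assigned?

E4

Column index: ⌊(200.5 − 24.1) / 38.9⌋ = ⌊4.535⌋ = 4 → column E
Row offset from origin: ⌊(163.8 − 9.0) / 35.3⌋ = ⌊4.385⌋ = 4 → row 4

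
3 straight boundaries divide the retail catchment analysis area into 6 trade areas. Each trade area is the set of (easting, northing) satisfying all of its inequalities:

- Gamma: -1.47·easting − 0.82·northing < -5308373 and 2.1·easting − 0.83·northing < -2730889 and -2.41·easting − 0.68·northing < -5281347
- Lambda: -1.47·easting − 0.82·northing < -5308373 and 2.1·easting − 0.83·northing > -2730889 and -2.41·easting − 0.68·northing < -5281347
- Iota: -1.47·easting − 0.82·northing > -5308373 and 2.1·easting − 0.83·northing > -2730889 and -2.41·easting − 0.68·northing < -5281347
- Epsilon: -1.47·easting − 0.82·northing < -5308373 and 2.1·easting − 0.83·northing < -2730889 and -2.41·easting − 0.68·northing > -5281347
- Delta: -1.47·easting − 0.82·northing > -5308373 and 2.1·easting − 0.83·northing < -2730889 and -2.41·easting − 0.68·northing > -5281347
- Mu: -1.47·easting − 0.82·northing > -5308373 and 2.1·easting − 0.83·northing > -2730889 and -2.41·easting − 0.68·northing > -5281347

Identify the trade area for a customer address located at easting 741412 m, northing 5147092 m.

-1.47·741412 − 0.82·5147092 = -5310491.080, which is < -5308373
2.1·741412 − 0.83·5147092 = -2715121.160, which is > -2730889
-2.41·741412 − 0.68·5147092 = -5286825.480, which is < -5281347
This sign pattern matches Lambda.

Lambda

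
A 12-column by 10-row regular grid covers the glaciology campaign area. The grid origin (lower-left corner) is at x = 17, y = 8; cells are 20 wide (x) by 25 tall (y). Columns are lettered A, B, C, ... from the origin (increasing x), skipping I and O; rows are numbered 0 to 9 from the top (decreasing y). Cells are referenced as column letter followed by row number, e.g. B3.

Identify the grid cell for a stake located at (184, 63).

Column index: ⌊(184 − 17) / 20⌋ = ⌊8.350⌋ = 8 → column J
Row offset from origin: ⌊(63 − 8) / 25⌋ = ⌊2.200⌋ = 2 → row 7 (counted from top)

J7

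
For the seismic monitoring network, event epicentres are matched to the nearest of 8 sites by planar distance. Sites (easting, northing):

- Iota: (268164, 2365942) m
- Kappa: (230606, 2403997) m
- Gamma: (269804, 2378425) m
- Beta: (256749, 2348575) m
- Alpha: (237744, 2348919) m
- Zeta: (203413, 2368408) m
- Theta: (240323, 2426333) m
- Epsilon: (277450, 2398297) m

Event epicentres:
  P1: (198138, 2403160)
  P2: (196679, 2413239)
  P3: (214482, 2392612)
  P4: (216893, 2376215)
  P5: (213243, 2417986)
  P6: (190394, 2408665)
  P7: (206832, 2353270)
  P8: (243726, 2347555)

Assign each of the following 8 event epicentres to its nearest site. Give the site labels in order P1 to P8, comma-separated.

P1 → Kappa (d²=1054871593.00)
P2 → Kappa (d²=1236455893.00)
P3 → Kappa (d²=389601601.00)
P4 → Zeta (d²=242659649.00)
P5 → Kappa (d²=497165890.00)
P6 → Kappa (d²=1638795168.00)
P7 → Zeta (d²=240848605.00)
P8 → Alpha (d²=37644820.00)

Kappa, Kappa, Kappa, Zeta, Kappa, Kappa, Zeta, Alpha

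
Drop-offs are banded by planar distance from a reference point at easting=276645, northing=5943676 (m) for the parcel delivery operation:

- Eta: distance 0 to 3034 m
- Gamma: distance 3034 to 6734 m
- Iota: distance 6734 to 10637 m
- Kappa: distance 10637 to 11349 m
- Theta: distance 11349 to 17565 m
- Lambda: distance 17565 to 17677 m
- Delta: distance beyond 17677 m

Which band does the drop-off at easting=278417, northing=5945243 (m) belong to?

Distance = √((278417−276645)² + (5945243−5943676)²) = √(3139984.000 + 2455489.000) = 2365.475 m.
0 ≤ 2365.475 < 3034 → Eta.

Eta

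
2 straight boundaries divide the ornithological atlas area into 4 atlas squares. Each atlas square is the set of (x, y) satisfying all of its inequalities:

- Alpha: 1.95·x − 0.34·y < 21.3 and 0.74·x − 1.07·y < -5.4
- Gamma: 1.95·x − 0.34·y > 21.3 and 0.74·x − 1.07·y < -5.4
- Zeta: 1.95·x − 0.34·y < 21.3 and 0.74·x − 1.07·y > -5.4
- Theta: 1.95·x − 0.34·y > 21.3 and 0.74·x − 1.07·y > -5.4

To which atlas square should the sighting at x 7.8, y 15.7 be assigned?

Alpha

1.95·7.8 − 0.34·15.7 = 9.872, which is < 21.3
0.74·7.8 − 1.07·15.7 = -11.027, which is < -5.4
This sign pattern matches Alpha.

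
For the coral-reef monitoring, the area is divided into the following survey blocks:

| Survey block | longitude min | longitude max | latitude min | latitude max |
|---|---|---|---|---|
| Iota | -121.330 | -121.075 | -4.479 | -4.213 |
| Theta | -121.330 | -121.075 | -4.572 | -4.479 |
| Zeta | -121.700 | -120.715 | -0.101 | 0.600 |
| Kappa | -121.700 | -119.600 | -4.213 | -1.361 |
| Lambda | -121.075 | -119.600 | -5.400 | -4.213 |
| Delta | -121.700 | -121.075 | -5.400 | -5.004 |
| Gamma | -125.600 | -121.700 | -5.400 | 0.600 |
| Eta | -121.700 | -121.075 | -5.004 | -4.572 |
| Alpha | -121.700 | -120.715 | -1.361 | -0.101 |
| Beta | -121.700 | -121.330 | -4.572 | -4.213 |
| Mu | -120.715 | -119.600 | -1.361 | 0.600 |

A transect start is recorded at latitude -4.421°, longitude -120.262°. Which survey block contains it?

The point has longitude = -120.262 and latitude = -4.421.
Only Lambda satisfies -121.075 ≤ longitude ≤ -119.600 and -5.400 ≤ latitude ≤ -4.213.

Lambda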